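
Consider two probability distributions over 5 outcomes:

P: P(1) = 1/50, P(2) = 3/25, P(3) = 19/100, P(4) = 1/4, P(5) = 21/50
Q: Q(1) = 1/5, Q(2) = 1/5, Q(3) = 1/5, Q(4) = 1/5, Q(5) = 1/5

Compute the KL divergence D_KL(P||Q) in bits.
0.3611 bits

D_KL(P||Q) = Σ P(x) log₂(P(x)/Q(x))

Computing term by term:
  P(1)·log₂(P(1)/Q(1)) = (1/50)·log₂((1/50)/(1/5)) = -0.06644
  P(2)·log₂(P(2)/Q(2)) = (3/25)·log₂((3/25)/(1/5)) = -0.08844
  P(3)·log₂(P(3)/Q(3)) = (19/100)·log₂((19/100)/(1/5)) = -0.01406
  P(4)·log₂(P(4)/Q(4)) = (1/4)·log₂((1/4)/(1/5)) = 0.08048
  P(5)·log₂(P(5)/Q(5)) = (21/50)·log₂((21/50)/(1/5)) = 0.44956

D_KL(P||Q) = -0.06644 - 0.08844 - 0.01406 + 0.08048 + 0.44956 = 0.36110 ≈ 0.3611 bits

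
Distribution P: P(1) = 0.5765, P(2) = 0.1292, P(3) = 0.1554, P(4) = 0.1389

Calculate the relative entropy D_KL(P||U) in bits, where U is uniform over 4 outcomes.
0.3475 bits

U(i) = 1/4 for all i

D_KL(P||U) = Σ P(x) log₂(P(x) / (1/4))
           = Σ P(x) log₂(P(x)) + log₂(4)
           = log₂(4) - H(P)

H(P) = -Σ P(x) log₂(P(x)):
  -P(1)·log₂(P(1)) = -(0.5765)·log₂(0.5765) = 0.45809
  -P(2)·log₂(P(2)) = -(0.1292)·log₂(0.1292) = 0.38144
  -P(3)·log₂(P(3)) = -(0.1554)·log₂(0.1554) = 0.41740
  -P(4)·log₂(P(4)) = -(0.1389)·log₂(0.1389) = 0.39557
H(P) = 0.45809 + 0.38144 + 0.41740 + 0.39557 = 1.65250 bits

log₂(4) = 2.00000 bits

D_KL(P||U) = 2.00000 - 1.65250 = 0.34750 ≈ 0.3475 bits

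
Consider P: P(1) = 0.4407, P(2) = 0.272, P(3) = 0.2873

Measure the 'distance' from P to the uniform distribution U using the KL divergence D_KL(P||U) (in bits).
0.0361 bits

U(i) = 1/3 for all i

D_KL(P||U) = Σ P(x) log₂(P(x) / (1/3))
           = Σ P(x) log₂(P(x)) + log₂(3)
           = log₂(3) - H(P)

H(P) = -Σ P(x) log₂(P(x)):
  -P(1)·log₂(P(1)) = -(0.4407)·log₂(0.4407) = 0.52097
  -P(2)·log₂(P(2)) = -(0.272)·log₂(0.272) = 0.51090
  -P(3)·log₂(P(3)) = -(0.2873)·log₂(0.2873) = 0.51696
H(P) = 0.52097 + 0.51090 + 0.51696 = 1.54883 bits

log₂(3) = 1.58496 bits

D_KL(P||U) = 1.58496 - 1.54883 = 0.03613 ≈ 0.0361 bits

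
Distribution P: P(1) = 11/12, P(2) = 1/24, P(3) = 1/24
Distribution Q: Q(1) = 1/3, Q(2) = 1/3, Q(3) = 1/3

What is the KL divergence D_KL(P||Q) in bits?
1.0878 bits

D_KL(P||Q) = Σ P(x) log₂(P(x)/Q(x))

Computing term by term:
  P(1)·log₂(P(1)/Q(1)) = (11/12)·log₂((11/12)/(1/3)) = 1.33781
  P(2)·log₂(P(2)/Q(2)) = (1/24)·log₂((1/24)/(1/3)) = -0.12500
  P(3)·log₂(P(3)/Q(3)) = (1/24)·log₂((1/24)/(1/3)) = -0.12500

D_KL(P||Q) = 1.33781 - 0.12500 - 0.12500 = 1.08781 ≈ 1.0878 bits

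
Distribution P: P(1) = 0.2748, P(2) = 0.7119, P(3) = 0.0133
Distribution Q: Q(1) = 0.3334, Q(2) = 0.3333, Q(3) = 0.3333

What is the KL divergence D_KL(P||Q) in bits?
0.6410 bits

D_KL(P||Q) = Σ P(x) log₂(P(x)/Q(x))

Computing term by term:
  P(1)·log₂(P(1)/Q(1)) = 0.2748·log₂(0.2748/0.3334) = -0.07663
  P(2)·log₂(P(2)/Q(2)) = 0.7119·log₂(0.7119/0.3333) = 0.77943
  P(3)·log₂(P(3)/Q(3)) = 0.0133·log₂(0.0133/0.3333) = -0.06181

D_KL(P||Q) = -0.07663 + 0.77943 - 0.06181 = 0.64099 ≈ 0.6410 bits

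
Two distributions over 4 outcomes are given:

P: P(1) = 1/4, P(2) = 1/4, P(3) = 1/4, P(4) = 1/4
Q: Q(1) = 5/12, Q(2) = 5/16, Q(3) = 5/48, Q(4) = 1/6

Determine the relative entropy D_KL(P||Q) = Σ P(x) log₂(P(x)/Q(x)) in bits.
0.1973 bits

D_KL(P||Q) = Σ P(x) log₂(P(x)/Q(x))

Computing term by term:
  P(1)·log₂(P(1)/Q(1)) = (1/4)·log₂((1/4)/(5/12)) = -0.18424
  P(2)·log₂(P(2)/Q(2)) = (1/4)·log₂((1/4)/(5/16)) = -0.08048
  P(3)·log₂(P(3)/Q(3)) = (1/4)·log₂((1/4)/(5/48)) = 0.31576
  P(4)·log₂(P(4)/Q(4)) = (1/4)·log₂((1/4)/(1/6)) = 0.14624

D_KL(P||Q) = -0.18424 - 0.08048 + 0.31576 + 0.14624 = 0.19728 ≈ 0.1973 bits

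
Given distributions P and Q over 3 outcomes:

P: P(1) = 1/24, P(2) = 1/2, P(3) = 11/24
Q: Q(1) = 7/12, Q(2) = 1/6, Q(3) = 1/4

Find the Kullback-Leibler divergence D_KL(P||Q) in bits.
1.0346 bits

D_KL(P||Q) = Σ P(x) log₂(P(x)/Q(x))

Computing term by term:
  P(1)·log₂(P(1)/Q(1)) = (1/24)·log₂((1/24)/(7/12)) = -0.15864
  P(2)·log₂(P(2)/Q(2)) = (1/2)·log₂((1/2)/(1/6)) = 0.79248
  P(3)·log₂(P(3)/Q(3)) = (11/24)·log₂((11/24)/(1/4)) = 0.40080

D_KL(P||Q) = -0.15864 + 0.79248 + 0.40080 = 1.03464 ≈ 1.0346 bits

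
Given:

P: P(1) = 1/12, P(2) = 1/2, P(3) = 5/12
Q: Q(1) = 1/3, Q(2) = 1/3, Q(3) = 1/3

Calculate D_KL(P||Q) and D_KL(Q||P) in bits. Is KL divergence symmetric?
D_KL(P||Q) = 0.2600 bits, D_KL(Q||P) = 0.3644 bits. No, KL divergence is not symmetric.

D_KL(P||Q) = Σ P(x) log₂(P(x)/Q(x))

Computing term by term:
  P(1)·log₂(P(1)/Q(1)) = (1/12)·log₂((1/12)/(1/3)) = -0.16667
  P(2)·log₂(P(2)/Q(2)) = (1/2)·log₂((1/2)/(1/3)) = 0.29248
  P(3)·log₂(P(3)/Q(3)) = (5/12)·log₂((5/12)/(1/3)) = 0.13414

D_KL(P||Q) = -0.16667 + 0.29248 + 0.13414 = 0.25995 ≈ 0.2600 bits

D_KL(Q||P) = Σ Q(x) log₂(Q(x)/P(x))

Computing term by term:
  Q(1)·log₂(Q(1)/P(1)) = (1/3)·log₂((1/3)/(1/12)) = 0.66667
  Q(2)·log₂(Q(2)/P(2)) = (1/3)·log₂((1/3)/(1/2)) = -0.19499
  Q(3)·log₂(Q(3)/P(3)) = (1/3)·log₂((1/3)/(5/12)) = -0.10731

D_KL(Q||P) = 0.66667 - 0.19499 - 0.10731 = 0.36437 ≈ 0.3644 bits

These are NOT equal (difference: 0.1044 bits). KL divergence is asymmetric: D_KL(P||Q) ≠ D_KL(Q||P) in general.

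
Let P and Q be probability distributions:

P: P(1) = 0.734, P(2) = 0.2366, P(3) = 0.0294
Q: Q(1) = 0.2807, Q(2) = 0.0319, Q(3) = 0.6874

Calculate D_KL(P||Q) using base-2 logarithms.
1.5682 bits

D_KL(P||Q) = Σ P(x) log₂(P(x)/Q(x))

Computing term by term:
  P(1)·log₂(P(1)/Q(1)) = 0.734·log₂(0.734/0.2807) = 1.01788
  P(2)·log₂(P(2)/Q(2)) = 0.2366·log₂(0.2366/0.0319) = 0.68397
  P(3)·log₂(P(3)/Q(3)) = 0.0294·log₂(0.0294/0.6874) = -0.13369

D_KL(P||Q) = 1.01788 + 0.68397 - 0.13369 = 1.56816 ≈ 1.5682 bits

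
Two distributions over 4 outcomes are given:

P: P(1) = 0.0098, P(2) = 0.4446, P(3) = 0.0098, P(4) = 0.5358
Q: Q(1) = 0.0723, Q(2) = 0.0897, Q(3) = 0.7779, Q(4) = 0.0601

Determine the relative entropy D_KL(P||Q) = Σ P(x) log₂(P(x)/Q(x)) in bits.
2.6278 bits

D_KL(P||Q) = Σ P(x) log₂(P(x)/Q(x))

Computing term by term:
  P(1)·log₂(P(1)/Q(1)) = 0.0098·log₂(0.0098/0.0723) = -0.02825
  P(2)·log₂(P(2)/Q(2)) = 0.4446·log₂(0.4446/0.0897) = 1.02673
  P(3)·log₂(P(3)/Q(3)) = 0.0098·log₂(0.0098/0.7779) = -0.06184
  P(4)·log₂(P(4)/Q(4)) = 0.5358·log₂(0.5358/0.0601) = 1.69112

D_KL(P||Q) = -0.02825 + 1.02673 - 0.06184 + 1.69112 = 2.62776 ≈ 2.6278 bits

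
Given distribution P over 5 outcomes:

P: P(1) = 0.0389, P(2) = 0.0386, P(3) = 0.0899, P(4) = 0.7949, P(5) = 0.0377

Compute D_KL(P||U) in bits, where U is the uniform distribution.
1.2045 bits

U(i) = 1/5 for all i

D_KL(P||U) = Σ P(x) log₂(P(x) / (1/5))
           = Σ P(x) log₂(P(x)) + log₂(5)
           = log₂(5) - H(P)

H(P) = -Σ P(x) log₂(P(x)):
  -P(1)·log₂(P(1)) = -(0.0389)·log₂(0.0389) = 0.18221
  -P(2)·log₂(P(2)) = -(0.0386)·log₂(0.0386) = 0.18124
  -P(3)·log₂(P(3)) = -(0.0899)·log₂(0.0899) = 0.31245
  -P(4)·log₂(P(4)) = -(0.7949)·log₂(0.7949) = 0.26323
  -P(5)·log₂(P(5)) = -(0.0377)·log₂(0.0377) = 0.17829
H(P) = 0.18221 + 0.18124 + 0.31245 + 0.26323 + 0.17829 = 1.11742 bits

log₂(5) = 2.32193 bits

D_KL(P||U) = 2.32193 - 1.11742 = 1.20451 ≈ 1.2045 bits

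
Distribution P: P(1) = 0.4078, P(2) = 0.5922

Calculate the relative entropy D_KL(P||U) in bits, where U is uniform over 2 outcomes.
0.0247 bits

U(i) = 1/2 for all i

D_KL(P||U) = Σ P(x) log₂(P(x) / (1/2))
           = Σ P(x) log₂(P(x)) + log₂(2)
           = log₂(2) - H(P)

H(P) = -Σ P(x) log₂(P(x)):
  -P(1)·log₂(P(1)) = -(0.4078)·log₂(0.4078) = 0.52772
  -P(2)·log₂(P(2)) = -(0.5922)·log₂(0.5922) = 0.44761
H(P) = 0.52772 + 0.44761 = 0.97533 bits

log₂(2) = 1.00000 bits

D_KL(P||U) = 1.00000 - 0.97533 = 0.02467 ≈ 0.0247 bits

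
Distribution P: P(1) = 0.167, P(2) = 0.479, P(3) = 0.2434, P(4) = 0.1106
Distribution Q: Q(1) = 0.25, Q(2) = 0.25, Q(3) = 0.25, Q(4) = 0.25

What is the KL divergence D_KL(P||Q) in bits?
0.2126 bits

D_KL(P||Q) = Σ P(x) log₂(P(x)/Q(x))

Computing term by term:
  P(1)·log₂(P(1)/Q(1)) = 0.167·log₂(0.167/0.25) = -0.09721
  P(2)·log₂(P(2)/Q(2)) = 0.479·log₂(0.479/0.25) = 0.44935
  P(3)·log₂(P(3)/Q(3)) = 0.2434·log₂(0.2434/0.25) = -0.00939
  P(4)·log₂(P(4)/Q(4)) = 0.1106·log₂(0.1106/0.25) = -0.13013

D_KL(P||Q) = -0.09721 + 0.44935 - 0.00939 - 0.13013 = 0.21262 ≈ 0.2126 bits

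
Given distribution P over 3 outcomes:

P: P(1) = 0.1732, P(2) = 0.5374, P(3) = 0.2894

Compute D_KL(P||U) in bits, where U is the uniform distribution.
0.1477 bits

U(i) = 1/3 for all i

D_KL(P||U) = Σ P(x) log₂(P(x) / (1/3))
           = Σ P(x) log₂(P(x)) + log₂(3)
           = log₂(3) - H(P)

H(P) = -Σ P(x) log₂(P(x)):
  -P(1)·log₂(P(1)) = -(0.1732)·log₂(0.1732) = 0.43811
  -P(2)·log₂(P(2)) = -(0.5374)·log₂(0.5374) = 0.48147
  -P(3)·log₂(P(3)) = -(0.2894)·log₂(0.2894) = 0.51770
H(P) = 0.43811 + 0.48147 + 0.51770 = 1.43728 bits

log₂(3) = 1.58496 bits

D_KL(P||U) = 1.58496 - 1.43728 = 0.14768 ≈ 0.1477 bits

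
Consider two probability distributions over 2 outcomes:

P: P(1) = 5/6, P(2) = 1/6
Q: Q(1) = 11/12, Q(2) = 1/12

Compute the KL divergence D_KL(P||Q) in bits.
0.0521 bits

D_KL(P||Q) = Σ P(x) log₂(P(x)/Q(x))

Computing term by term:
  P(1)·log₂(P(1)/Q(1)) = (5/6)·log₂((5/6)/(11/12)) = -0.11459
  P(2)·log₂(P(2)/Q(2)) = (1/6)·log₂((1/6)/(1/12)) = 0.16667

D_KL(P||Q) = -0.11459 + 0.16667 = 0.05208 ≈ 0.0521 bits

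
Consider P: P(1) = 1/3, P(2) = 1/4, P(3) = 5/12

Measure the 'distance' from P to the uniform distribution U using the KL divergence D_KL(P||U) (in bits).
0.0304 bits

U(i) = 1/3 for all i

D_KL(P||U) = Σ P(x) log₂(P(x) / (1/3))
           = Σ P(x) log₂(P(x)) + log₂(3)
           = log₂(3) - H(P)

H(P) = -Σ P(x) log₂(P(x)):
  -P(1)·log₂(P(1)) = -(1/3)·log₂(1/3) = 0.52832
  -P(2)·log₂(P(2)) = -(1/4)·log₂(1/4) = 0.50000
  -P(3)·log₂(P(3)) = -(5/12)·log₂(5/12) = 0.52626
H(P) = 0.52832 + 0.50000 + 0.52626 = 1.55458 bits

log₂(3) = 1.58496 bits

D_KL(P||U) = 1.58496 - 1.55458 = 0.03038 ≈ 0.0304 bits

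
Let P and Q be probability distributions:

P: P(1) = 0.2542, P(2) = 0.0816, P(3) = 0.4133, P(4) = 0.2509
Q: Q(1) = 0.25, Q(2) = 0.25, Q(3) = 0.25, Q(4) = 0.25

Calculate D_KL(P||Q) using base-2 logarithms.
0.1754 bits

D_KL(P||Q) = Σ P(x) log₂(P(x)/Q(x))

Computing term by term:
  P(1)·log₂(P(1)/Q(1)) = 0.2542·log₂(0.2542/0.25) = 0.00611
  P(2)·log₂(P(2)/Q(2)) = 0.0816·log₂(0.0816/0.25) = -0.13181
  P(3)·log₂(P(3)/Q(3)) = 0.4133·log₂(0.4133/0.25) = 0.29975
  P(4)·log₂(P(4)/Q(4)) = 0.2509·log₂(0.2509/0.25) = 0.00130

D_KL(P||Q) = 0.00611 - 0.13181 + 0.29975 + 0.00130 = 0.17535 ≈ 0.1754 bits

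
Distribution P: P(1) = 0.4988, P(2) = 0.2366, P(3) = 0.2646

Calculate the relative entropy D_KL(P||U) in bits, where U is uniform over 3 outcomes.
0.0849 bits

U(i) = 1/3 for all i

D_KL(P||U) = Σ P(x) log₂(P(x) / (1/3))
           = Σ P(x) log₂(P(x)) + log₂(3)
           = log₂(3) - H(P)

H(P) = -Σ P(x) log₂(P(x)):
  -P(1)·log₂(P(1)) = -(0.4988)·log₂(0.4988) = 0.50053
  -P(2)·log₂(P(2)) = -(0.2366)·log₂(0.2366) = 0.49200
  -P(3)·log₂(P(3)) = -(0.2646)·log₂(0.2646) = 0.50753
H(P) = 0.50053 + 0.49200 + 0.50753 = 1.50006 bits

log₂(3) = 1.58496 bits

D_KL(P||U) = 1.58496 - 1.50006 = 0.08490 ≈ 0.0849 bits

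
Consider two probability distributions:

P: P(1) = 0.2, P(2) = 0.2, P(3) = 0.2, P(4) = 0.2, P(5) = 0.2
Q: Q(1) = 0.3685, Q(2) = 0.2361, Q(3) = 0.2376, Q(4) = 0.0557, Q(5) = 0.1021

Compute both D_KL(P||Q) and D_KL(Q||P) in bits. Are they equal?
D_KL(P||Q) = 0.2889 bits, D_KL(Q||P) = 0.2387 bits. No, they are not equal.

D_KL(P||Q) = Σ P(x) log₂(P(x)/Q(x))

Computing term by term:
  P(1)·log₂(P(1)/Q(1)) = 0.2·log₂(0.2/0.3685) = -0.17633
  P(2)·log₂(P(2)/Q(2)) = 0.2·log₂(0.2/0.2361) = -0.04788
  P(3)·log₂(P(3)/Q(3)) = 0.2·log₂(0.2/0.2376) = -0.04971
  P(4)·log₂(P(4)/Q(4)) = 0.2·log₂(0.2/0.0557) = 0.36885
  P(5)·log₂(P(5)/Q(5)) = 0.2·log₂(0.2/0.1021) = 0.19400

D_KL(P||Q) = -0.17633 - 0.04788 - 0.04971 + 0.36885 + 0.19400 = 0.28893 ≈ 0.2889 bits

D_KL(Q||P) = Σ Q(x) log₂(Q(x)/P(x))

Computing term by term:
  Q(1)·log₂(Q(1)/P(1)) = 0.3685·log₂(0.3685/0.2) = 0.32489
  Q(2)·log₂(Q(2)/P(2)) = 0.2361·log₂(0.2361/0.2) = 0.05652
  Q(3)·log₂(Q(3)/P(3)) = 0.2376·log₂(0.2376/0.2) = 0.05905
  Q(4)·log₂(Q(4)/P(4)) = 0.0557·log₂(0.0557/0.2) = -0.10272
  Q(5)·log₂(Q(5)/P(5)) = 0.1021·log₂(0.1021/0.2) = -0.09904

D_KL(Q||P) = 0.32489 + 0.05652 + 0.05905 - 0.10272 - 0.09904 = 0.23870 ≈ 0.2387 bits

These are NOT equal (difference: 0.0502 bits). KL divergence is asymmetric: D_KL(P||Q) ≠ D_KL(Q||P) in general.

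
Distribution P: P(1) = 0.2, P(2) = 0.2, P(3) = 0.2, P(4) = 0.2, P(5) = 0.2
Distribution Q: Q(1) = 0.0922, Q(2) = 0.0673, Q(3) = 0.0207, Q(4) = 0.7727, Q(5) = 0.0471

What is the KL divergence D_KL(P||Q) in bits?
1.2194 bits

D_KL(P||Q) = Σ P(x) log₂(P(x)/Q(x))

Computing term by term:
  P(1)·log₂(P(1)/Q(1)) = 0.2·log₂(0.2/0.0922) = 0.22343
  P(2)·log₂(P(2)/Q(2)) = 0.2·log₂(0.2/0.0673) = 0.31426
  P(3)·log₂(P(3)/Q(3)) = 0.2·log₂(0.2/0.0207) = 0.65446
  P(4)·log₂(P(4)/Q(4)) = 0.2·log₂(0.2/0.7727) = -0.38998
  P(5)·log₂(P(5)/Q(5)) = 0.2·log₂(0.2/0.0471) = 0.41724

D_KL(P||Q) = 0.22343 + 0.31426 + 0.65446 - 0.38998 + 0.41724 = 1.21941 ≈ 1.2194 bits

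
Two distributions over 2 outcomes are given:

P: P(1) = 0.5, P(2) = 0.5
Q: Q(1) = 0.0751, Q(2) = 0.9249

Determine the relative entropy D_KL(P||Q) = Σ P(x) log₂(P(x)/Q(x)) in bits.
0.9238 bits

D_KL(P||Q) = Σ P(x) log₂(P(x)/Q(x))

Computing term by term:
  P(1)·log₂(P(1)/Q(1)) = 0.5·log₂(0.5/0.0751) = 1.36752
  P(2)·log₂(P(2)/Q(2)) = 0.5·log₂(0.5/0.9249) = -0.44368

D_KL(P||Q) = 1.36752 - 0.44368 = 0.92384 ≈ 0.9238 bits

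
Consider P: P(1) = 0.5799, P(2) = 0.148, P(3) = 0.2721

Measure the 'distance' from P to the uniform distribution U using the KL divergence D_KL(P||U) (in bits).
0.2102 bits

U(i) = 1/3 for all i

D_KL(P||U) = Σ P(x) log₂(P(x) / (1/3))
           = Σ P(x) log₂(P(x)) + log₂(3)
           = log₂(3) - H(P)

H(P) = -Σ P(x) log₂(P(x)):
  -P(1)·log₂(P(1)) = -(0.5799)·log₂(0.5799) = 0.45587
  -P(2)·log₂(P(2)) = -(0.148)·log₂(0.148) = 0.40794
  -P(3)·log₂(P(3)) = -(0.2721)·log₂(0.2721) = 0.51095
H(P) = 0.45587 + 0.40794 + 0.51095 = 1.37476 bits

log₂(3) = 1.58496 bits

D_KL(P||U) = 1.58496 - 1.37476 = 0.21020 ≈ 0.2102 bits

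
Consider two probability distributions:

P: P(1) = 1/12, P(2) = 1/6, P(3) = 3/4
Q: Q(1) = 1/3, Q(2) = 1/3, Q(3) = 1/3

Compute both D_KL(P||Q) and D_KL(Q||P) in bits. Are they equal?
D_KL(P||Q) = 0.5441 bits, D_KL(Q||P) = 0.6100 bits. No, they are not equal.

D_KL(P||Q) = Σ P(x) log₂(P(x)/Q(x))

Computing term by term:
  P(1)·log₂(P(1)/Q(1)) = (1/12)·log₂((1/12)/(1/3)) = -0.16667
  P(2)·log₂(P(2)/Q(2)) = (1/6)·log₂((1/6)/(1/3)) = -0.16667
  P(3)·log₂(P(3)/Q(3)) = (3/4)·log₂((3/4)/(1/3)) = 0.87744

D_KL(P||Q) = -0.16667 - 0.16667 + 0.87744 = 0.54410 ≈ 0.5441 bits

D_KL(Q||P) = Σ Q(x) log₂(Q(x)/P(x))

Computing term by term:
  Q(1)·log₂(Q(1)/P(1)) = (1/3)·log₂((1/3)/(1/12)) = 0.66667
  Q(2)·log₂(Q(2)/P(2)) = (1/3)·log₂((1/3)/(1/6)) = 0.33333
  Q(3)·log₂(Q(3)/P(3)) = (1/3)·log₂((1/3)/(3/4)) = -0.38998

D_KL(Q||P) = 0.66667 + 0.33333 - 0.38998 = 0.61002 ≈ 0.6100 bits

These are NOT equal (difference: 0.0659 bits). KL divergence is asymmetric: D_KL(P||Q) ≠ D_KL(Q||P) in general.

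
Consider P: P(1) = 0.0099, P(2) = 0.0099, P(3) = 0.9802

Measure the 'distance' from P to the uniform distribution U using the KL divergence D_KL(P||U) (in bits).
1.4248 bits

U(i) = 1/3 for all i

D_KL(P||U) = Σ P(x) log₂(P(x) / (1/3))
           = Σ P(x) log₂(P(x)) + log₂(3)
           = log₂(3) - H(P)

H(P) = -Σ P(x) log₂(P(x)):
  -P(1)·log₂(P(1)) = -(0.0099)·log₂(0.0099) = 0.06592
  -P(2)·log₂(P(2)) = -(0.0099)·log₂(0.0099) = 0.06592
  -P(3)·log₂(P(3)) = -(0.9802)·log₂(0.9802) = 0.02828
H(P) = 0.06592 + 0.06592 + 0.02828 = 0.16012 bits

log₂(3) = 1.58496 bits

D_KL(P||U) = 1.58496 - 0.16012 = 1.42484 ≈ 1.4248 bits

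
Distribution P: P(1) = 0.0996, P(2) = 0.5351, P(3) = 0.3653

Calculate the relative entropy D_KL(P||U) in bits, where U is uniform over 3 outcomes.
0.2401 bits

U(i) = 1/3 for all i

D_KL(P||U) = Σ P(x) log₂(P(x) / (1/3))
           = Σ P(x) log₂(P(x)) + log₂(3)
           = log₂(3) - H(P)

H(P) = -Σ P(x) log₂(P(x)):
  -P(1)·log₂(P(1)) = -(0.0996)·log₂(0.0996) = 0.33144
  -P(2)·log₂(P(2)) = -(0.5351)·log₂(0.5351) = 0.48272
  -P(3)·log₂(P(3)) = -(0.3653)·log₂(0.3653) = 0.53072
H(P) = 0.33144 + 0.48272 + 0.53072 = 1.34488 bits

log₂(3) = 1.58496 bits

D_KL(P||U) = 1.58496 - 1.34488 = 0.24008 ≈ 0.2401 bits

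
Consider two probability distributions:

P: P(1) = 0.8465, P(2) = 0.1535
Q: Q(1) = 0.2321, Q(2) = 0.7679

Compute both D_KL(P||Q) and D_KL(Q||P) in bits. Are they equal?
D_KL(P||Q) = 1.2237 bits, D_KL(Q||P) = 1.3503 bits. No, they are not equal.

D_KL(P||Q) = Σ P(x) log₂(P(x)/Q(x))

Computing term by term:
  P(1)·log₂(P(1)/Q(1)) = 0.8465·log₂(0.8465/0.2321) = 1.58022
  P(2)·log₂(P(2)/Q(2)) = 0.1535·log₂(0.1535/0.7679) = -0.35653

D_KL(P||Q) = 1.58022 - 0.35653 = 1.22369 ≈ 1.2237 bits

D_KL(Q||P) = Σ Q(x) log₂(Q(x)/P(x))

Computing term by term:
  Q(1)·log₂(Q(1)/P(1)) = 0.2321·log₂(0.2321/0.8465) = -0.43328
  Q(2)·log₂(Q(2)/P(2)) = 0.7679·log₂(0.7679/0.1535) = 1.78359

D_KL(Q||P) = -0.43328 + 1.78359 = 1.35031 ≈ 1.3503 bits

These are NOT equal (difference: 0.1266 bits). KL divergence is asymmetric: D_KL(P||Q) ≠ D_KL(Q||P) in general.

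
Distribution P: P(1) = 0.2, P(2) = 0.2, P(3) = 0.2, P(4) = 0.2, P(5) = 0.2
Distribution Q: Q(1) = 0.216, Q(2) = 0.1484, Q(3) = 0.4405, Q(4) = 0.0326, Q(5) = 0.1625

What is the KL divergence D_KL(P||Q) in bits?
0.4194 bits

D_KL(P||Q) = Σ P(x) log₂(P(x)/Q(x))

Computing term by term:
  P(1)·log₂(P(1)/Q(1)) = 0.2·log₂(0.2/0.216) = -0.02221
  P(2)·log₂(P(2)/Q(2)) = 0.2·log₂(0.2/0.1484) = 0.08610
  P(3)·log₂(P(3)/Q(3)) = 0.2·log₂(0.2/0.4405) = -0.22783
  P(4)·log₂(P(4)/Q(4)) = 0.2·log₂(0.2/0.0326) = 0.52341
  P(5)·log₂(P(5)/Q(5)) = 0.2·log₂(0.2/0.1625) = 0.05991

D_KL(P||Q) = -0.02221 + 0.08610 - 0.22783 + 0.52341 + 0.05991 = 0.41938 ≈ 0.4194 bits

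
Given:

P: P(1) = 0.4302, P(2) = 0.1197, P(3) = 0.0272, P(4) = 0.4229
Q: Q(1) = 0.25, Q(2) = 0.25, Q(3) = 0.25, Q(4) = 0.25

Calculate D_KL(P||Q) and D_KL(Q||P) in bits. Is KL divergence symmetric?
D_KL(P||Q) = 0.4434 bits, D_KL(Q||P) = 0.6803 bits. No, KL divergence is not symmetric.

D_KL(P||Q) = Σ P(x) log₂(P(x)/Q(x))

Computing term by term:
  P(1)·log₂(P(1)/Q(1)) = 0.4302·log₂(0.4302/0.25) = 0.33688
  P(2)·log₂(P(2)/Q(2)) = 0.1197·log₂(0.1197/0.25) = -0.12718
  P(3)·log₂(P(3)/Q(3)) = 0.0272·log₂(0.0272/0.25) = -0.08705
  P(4)·log₂(P(4)/Q(4)) = 0.4229·log₂(0.4229/0.25) = 0.32072

D_KL(P||Q) = 0.33688 - 0.12718 - 0.08705 + 0.32072 = 0.44337 ≈ 0.4434 bits

D_KL(Q||P) = Σ Q(x) log₂(Q(x)/P(x))

Computing term by term:
  Q(1)·log₂(Q(1)/P(1)) = 0.25·log₂(0.25/0.4302) = -0.19577
  Q(2)·log₂(Q(2)/P(2)) = 0.25·log₂(0.25/0.1197) = 0.26563
  Q(3)·log₂(Q(3)/P(3)) = 0.25·log₂(0.25/0.0272) = 0.80006
  Q(4)·log₂(Q(4)/P(4)) = 0.25·log₂(0.25/0.4229) = -0.18960

D_KL(Q||P) = -0.19577 + 0.26563 + 0.80006 - 0.18960 = 0.68032 ≈ 0.6803 bits

These are NOT equal (difference: 0.2369 bits). KL divergence is asymmetric: D_KL(P||Q) ≠ D_KL(Q||P) in general.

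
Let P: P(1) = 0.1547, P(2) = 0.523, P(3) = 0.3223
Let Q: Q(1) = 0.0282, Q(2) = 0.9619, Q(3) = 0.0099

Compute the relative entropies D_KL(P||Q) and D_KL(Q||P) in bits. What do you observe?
D_KL(P||Q) = 1.5396 bits, D_KL(Q||P) = 0.7266 bits. The two directions give different values (D_KL(P||Q) exceeds D_KL(Q||P) by 0.8130 bits): KL divergence is asymmetric.

D_KL(P||Q) = Σ P(x) log₂(P(x)/Q(x))

Computing term by term:
  P(1)·log₂(P(1)/Q(1)) = 0.1547·log₂(0.1547/0.0282) = 0.37990
  P(2)·log₂(P(2)/Q(2)) = 0.523·log₂(0.523/0.9619) = -0.45976
  P(3)·log₂(P(3)/Q(3)) = 0.3223·log₂(0.3223/0.0099) = 1.61950

D_KL(P||Q) = 0.37990 - 0.45976 + 1.61950 = 1.53964 ≈ 1.5396 bits

D_KL(Q||P) = Σ Q(x) log₂(Q(x)/P(x))

Computing term by term:
  Q(1)·log₂(Q(1)/P(1)) = 0.0282·log₂(0.0282/0.1547) = -0.06925
  Q(2)·log₂(Q(2)/P(2)) = 0.9619·log₂(0.9619/0.523) = 0.84558
  Q(3)·log₂(Q(3)/P(3)) = 0.0099·log₂(0.0099/0.3223) = -0.04975

D_KL(Q||P) = -0.06925 + 0.84558 - 0.04975 = 0.72658 ≈ 0.7266 bits

These are NOT equal (difference: 0.8130 bits). KL divergence is asymmetric: D_KL(P||Q) ≠ D_KL(Q||P) in general.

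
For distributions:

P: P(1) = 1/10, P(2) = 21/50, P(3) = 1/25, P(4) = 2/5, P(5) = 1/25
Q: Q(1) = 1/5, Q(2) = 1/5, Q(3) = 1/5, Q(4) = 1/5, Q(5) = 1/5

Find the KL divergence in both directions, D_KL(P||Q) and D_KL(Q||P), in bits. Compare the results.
D_KL(P||Q) = 0.5638 bits, D_KL(Q||P) = 0.7147 bits. D_KL(Q||P) is larger than D_KL(P||Q) by 0.1509 bits; the two directions differ.

D_KL(P||Q) = Σ P(x) log₂(P(x)/Q(x))

Computing term by term:
  P(1)·log₂(P(1)/Q(1)) = (1/10)·log₂((1/10)/(1/5)) = -0.10000
  P(2)·log₂(P(2)/Q(2)) = (21/50)·log₂((21/50)/(1/5)) = 0.44956
  P(3)·log₂(P(3)/Q(3)) = (1/25)·log₂((1/25)/(1/5)) = -0.09288
  P(4)·log₂(P(4)/Q(4)) = (2/5)·log₂((2/5)/(1/5)) = 0.40000
  P(5)·log₂(P(5)/Q(5)) = (1/25)·log₂((1/25)/(1/5)) = -0.09288

D_KL(P||Q) = -0.10000 + 0.44956 - 0.09288 + 0.40000 - 0.09288 = 0.56380 ≈ 0.5638 bits

D_KL(Q||P) = Σ Q(x) log₂(Q(x)/P(x))

Computing term by term:
  Q(1)·log₂(Q(1)/P(1)) = (1/5)·log₂((1/5)/(1/10)) = 0.20000
  Q(2)·log₂(Q(2)/P(2)) = (1/5)·log₂((1/5)/(21/50)) = -0.21408
  Q(3)·log₂(Q(3)/P(3)) = (1/5)·log₂((1/5)/(1/25)) = 0.46439
  Q(4)·log₂(Q(4)/P(4)) = (1/5)·log₂((1/5)/(2/5)) = -0.20000
  Q(5)·log₂(Q(5)/P(5)) = (1/5)·log₂((1/5)/(1/25)) = 0.46439

D_KL(Q||P) = 0.20000 - 0.21408 + 0.46439 - 0.20000 + 0.46439 = 0.71470 ≈ 0.7147 bits

These are NOT equal (difference: 0.1509 bits). KL divergence is asymmetric: D_KL(P||Q) ≠ D_KL(Q||P) in general.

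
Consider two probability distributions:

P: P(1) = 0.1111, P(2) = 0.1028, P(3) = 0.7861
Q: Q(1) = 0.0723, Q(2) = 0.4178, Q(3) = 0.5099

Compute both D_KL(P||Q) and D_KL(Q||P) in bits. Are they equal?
D_KL(P||Q) = 0.3518 bits, D_KL(Q||P) = 0.4820 bits. No, they are not equal.

D_KL(P||Q) = Σ P(x) log₂(P(x)/Q(x))

Computing term by term:
  P(1)·log₂(P(1)/Q(1)) = 0.1111·log₂(0.1111/0.0723) = 0.06886
  P(2)·log₂(P(2)/Q(2)) = 0.1028·log₂(0.1028/0.4178) = -0.20796
  P(3)·log₂(P(3)/Q(3)) = 0.7861·log₂(0.7861/0.5099) = 0.49092

D_KL(P||Q) = 0.06886 - 0.20796 + 0.49092 = 0.35182 ≈ 0.3518 bits

D_KL(Q||P) = Σ Q(x) log₂(Q(x)/P(x))

Computing term by term:
  Q(1)·log₂(Q(1)/P(1)) = 0.0723·log₂(0.0723/0.1111) = -0.04481
  Q(2)·log₂(Q(2)/P(2)) = 0.4178·log₂(0.4178/0.1028) = 0.84520
  Q(3)·log₂(Q(3)/P(3)) = 0.5099·log₂(0.5099/0.7861) = -0.31843

D_KL(Q||P) = -0.04481 + 0.84520 - 0.31843 = 0.48196 ≈ 0.4820 bits

These are NOT equal (difference: 0.1302 bits). KL divergence is asymmetric: D_KL(P||Q) ≠ D_KL(Q||P) in general.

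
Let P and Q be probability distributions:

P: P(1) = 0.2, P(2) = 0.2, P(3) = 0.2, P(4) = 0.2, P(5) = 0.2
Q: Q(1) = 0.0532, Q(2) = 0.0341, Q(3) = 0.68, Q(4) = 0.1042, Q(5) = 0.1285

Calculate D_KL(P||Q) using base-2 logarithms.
0.8552 bits

D_KL(P||Q) = Σ P(x) log₂(P(x)/Q(x))

Computing term by term:
  P(1)·log₂(P(1)/Q(1)) = 0.2·log₂(0.2/0.0532) = 0.38210
  P(2)·log₂(P(2)/Q(2)) = 0.2·log₂(0.2/0.0341) = 0.51043
  P(3)·log₂(P(3)/Q(3)) = 0.2·log₂(0.2/0.68) = -0.35311
  P(4)·log₂(P(4)/Q(4)) = 0.2·log₂(0.2/0.1042) = 0.18813
  P(5)·log₂(P(5)/Q(5)) = 0.2·log₂(0.2/0.1285) = 0.12765

D_KL(P||Q) = 0.38210 + 0.51043 - 0.35311 + 0.18813 + 0.12765 = 0.85520 ≈ 0.8552 bits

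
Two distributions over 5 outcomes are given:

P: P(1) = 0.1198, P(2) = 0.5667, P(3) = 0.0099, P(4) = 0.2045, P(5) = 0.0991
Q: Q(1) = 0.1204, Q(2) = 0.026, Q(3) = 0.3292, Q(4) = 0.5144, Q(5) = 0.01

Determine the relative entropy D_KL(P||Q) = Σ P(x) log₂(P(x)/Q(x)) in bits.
2.5244 bits

D_KL(P||Q) = Σ P(x) log₂(P(x)/Q(x))

Computing term by term:
  P(1)·log₂(P(1)/Q(1)) = 0.1198·log₂(0.1198/0.1204) = -0.00086
  P(2)·log₂(P(2)/Q(2)) = 0.5667·log₂(0.5667/0.026) = 2.51955
  P(3)·log₂(P(3)/Q(3)) = 0.0099·log₂(0.0099/0.3292) = -0.05005
  P(4)·log₂(P(4)/Q(4)) = 0.2045·log₂(0.2045/0.5144) = -0.27215
  P(5)·log₂(P(5)/Q(5)) = 0.0991·log₂(0.0991/0.01) = 0.32791

D_KL(P||Q) = -0.00086 + 2.51955 - 0.05005 - 0.27215 + 0.32791 = 2.52440 ≈ 2.5244 bits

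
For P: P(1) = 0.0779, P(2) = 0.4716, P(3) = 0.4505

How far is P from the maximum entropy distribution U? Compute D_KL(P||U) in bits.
0.2685 bits

U(i) = 1/3 for all i

D_KL(P||U) = Σ P(x) log₂(P(x) / (1/3))
           = Σ P(x) log₂(P(x)) + log₂(3)
           = log₂(3) - H(P)

H(P) = -Σ P(x) log₂(P(x)):
  -P(1)·log₂(P(1)) = -(0.0779)·log₂(0.0779) = 0.28685
  -P(2)·log₂(P(2)) = -(0.4716)·log₂(0.4716) = 0.51139
  -P(3)·log₂(P(3)) = -(0.4505)·log₂(0.4505) = 0.51826
H(P) = 0.28685 + 0.51139 + 0.51826 = 1.31650 bits

log₂(3) = 1.58496 bits

D_KL(P||U) = 1.58496 - 1.31650 = 0.26846 ≈ 0.2685 bits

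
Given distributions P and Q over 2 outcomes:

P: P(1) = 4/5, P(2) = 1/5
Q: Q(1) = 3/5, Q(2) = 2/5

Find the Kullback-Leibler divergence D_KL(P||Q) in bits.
0.1320 bits

D_KL(P||Q) = Σ P(x) log₂(P(x)/Q(x))

Computing term by term:
  P(1)·log₂(P(1)/Q(1)) = (4/5)·log₂((4/5)/(3/5)) = 0.33203
  P(2)·log₂(P(2)/Q(2)) = (1/5)·log₂((1/5)/(2/5)) = -0.20000

D_KL(P||Q) = 0.33203 - 0.20000 = 0.13203 ≈ 0.1320 bits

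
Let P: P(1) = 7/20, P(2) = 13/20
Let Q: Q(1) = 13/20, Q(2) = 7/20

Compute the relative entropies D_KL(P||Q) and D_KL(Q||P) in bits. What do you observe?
D_KL(P||Q) = 0.2679 bits, D_KL(Q||P) = 0.2679 bits. The two directions give the same value here, because Q is a self-inverse relabeling of P; in general KL divergence is asymmetric.

D_KL(P||Q) = Σ P(x) log₂(P(x)/Q(x))

Computing term by term:
  P(1)·log₂(P(1)/Q(1)) = (7/20)·log₂((7/20)/(13/20)) = -0.31258
  P(2)·log₂(P(2)/Q(2)) = (13/20)·log₂((13/20)/(7/20)) = 0.58051

D_KL(P||Q) = -0.31258 + 0.58051 = 0.26793 ≈ 0.2679 bits

D_KL(Q||P) = Σ Q(x) log₂(Q(x)/P(x))

Computing term by term:
  Q(1)·log₂(Q(1)/P(1)) = (13/20)·log₂((13/20)/(7/20)) = 0.58051
  Q(2)·log₂(Q(2)/P(2)) = (7/20)·log₂((7/20)/(13/20)) = -0.31258

D_KL(Q||P) = 0.58051 - 0.31258 = 0.26793 ≈ 0.2679 bits

These ARE equal here. Q is P with outcomes relabeled (Q(1) = P(2), Q(2) = P(1)) by a relabeling that is its own inverse, so the two sums contain exactly the same terms in a different order. This is a special case — KL divergence is not symmetric in general: D_KL(P||Q) ≠ D_KL(Q||P) for most P, Q.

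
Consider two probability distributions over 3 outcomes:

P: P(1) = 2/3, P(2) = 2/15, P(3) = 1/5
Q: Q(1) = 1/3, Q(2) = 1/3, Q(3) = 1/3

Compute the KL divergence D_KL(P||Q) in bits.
0.3430 bits

D_KL(P||Q) = Σ P(x) log₂(P(x)/Q(x))

Computing term by term:
  P(1)·log₂(P(1)/Q(1)) = (2/3)·log₂((2/3)/(1/3)) = 0.66667
  P(2)·log₂(P(2)/Q(2)) = (2/15)·log₂((2/15)/(1/3)) = -0.17626
  P(3)·log₂(P(3)/Q(3)) = (1/5)·log₂((1/5)/(1/3)) = -0.14739

D_KL(P||Q) = 0.66667 - 0.17626 - 0.14739 = 0.34302 ≈ 0.3430 bits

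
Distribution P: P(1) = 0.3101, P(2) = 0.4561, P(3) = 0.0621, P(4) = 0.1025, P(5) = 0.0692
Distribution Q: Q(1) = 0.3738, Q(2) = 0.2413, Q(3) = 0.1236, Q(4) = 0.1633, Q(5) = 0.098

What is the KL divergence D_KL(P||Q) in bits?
0.1701 bits

D_KL(P||Q) = Σ P(x) log₂(P(x)/Q(x))

Computing term by term:
  P(1)·log₂(P(1)/Q(1)) = 0.3101·log₂(0.3101/0.3738) = -0.08358
  P(2)·log₂(P(2)/Q(2)) = 0.4561·log₂(0.4561/0.2413) = 0.41894
  P(3)·log₂(P(3)/Q(3)) = 0.0621·log₂(0.0621/0.1236) = -0.06167
  P(4)·log₂(P(4)/Q(4)) = 0.1025·log₂(0.1025/0.1633) = -0.06887
  P(5)·log₂(P(5)/Q(5)) = 0.0692·log₂(0.0692/0.098) = -0.03474

D_KL(P||Q) = -0.08358 + 0.41894 - 0.06167 - 0.06887 - 0.03474 = 0.17008 ≈ 0.1701 bits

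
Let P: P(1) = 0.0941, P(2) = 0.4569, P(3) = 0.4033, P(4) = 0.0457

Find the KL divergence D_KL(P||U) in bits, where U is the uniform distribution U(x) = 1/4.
0.4310 bits

U(i) = 1/4 for all i

D_KL(P||U) = Σ P(x) log₂(P(x) / (1/4))
           = Σ P(x) log₂(P(x)) + log₂(4)
           = log₂(4) - H(P)

H(P) = -Σ P(x) log₂(P(x)):
  -P(1)·log₂(P(1)) = -(0.0941)·log₂(0.0941) = 0.32085
  -P(2)·log₂(P(2)) = -(0.4569)·log₂(0.4569) = 0.51632
  -P(3)·log₂(P(3)) = -(0.4033)·log₂(0.4033) = 0.52835
  -P(4)·log₂(P(4)) = -(0.0457)·log₂(0.0457) = 0.20344
H(P) = 0.32085 + 0.51632 + 0.52835 + 0.20344 = 1.56896 bits

log₂(4) = 2.00000 bits

D_KL(P||U) = 2.00000 - 1.56896 = 0.43104 ≈ 0.4310 bits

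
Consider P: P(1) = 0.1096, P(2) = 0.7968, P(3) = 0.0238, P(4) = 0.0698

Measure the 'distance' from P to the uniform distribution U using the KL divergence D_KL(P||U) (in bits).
0.9929 bits

U(i) = 1/4 for all i

D_KL(P||U) = Σ P(x) log₂(P(x) / (1/4))
           = Σ P(x) log₂(P(x)) + log₂(4)
           = log₂(4) - H(P)

H(P) = -Σ P(x) log₂(P(x)):
  -P(1)·log₂(P(1)) = -(0.1096)·log₂(0.1096) = 0.34959
  -P(2)·log₂(P(2)) = -(0.7968)·log₂(0.7968) = 0.26112
  -P(3)·log₂(P(3)) = -(0.0238)·log₂(0.0238) = 0.12835
  -P(4)·log₂(P(4)) = -(0.0698)·log₂(0.0698) = 0.26808
H(P) = 0.34959 + 0.26112 + 0.12835 + 0.26808 = 1.00714 bits

log₂(4) = 2.00000 bits

D_KL(P||U) = 2.00000 - 1.00714 = 0.99286 ≈ 0.9929 bits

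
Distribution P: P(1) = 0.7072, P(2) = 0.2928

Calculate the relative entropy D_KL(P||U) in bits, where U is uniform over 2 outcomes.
0.1277 bits

U(i) = 1/2 for all i

D_KL(P||U) = Σ P(x) log₂(P(x) / (1/2))
           = Σ P(x) log₂(P(x)) + log₂(2)
           = log₂(2) - H(P)

H(P) = -Σ P(x) log₂(P(x)):
  -P(1)·log₂(P(1)) = -(0.7072)·log₂(0.7072) = 0.35347
  -P(2)·log₂(P(2)) = -(0.2928)·log₂(0.2928) = 0.51885
H(P) = 0.35347 + 0.51885 = 0.87232 bits

log₂(2) = 1.00000 bits

D_KL(P||U) = 1.00000 - 0.87232 = 0.12768 ≈ 0.1277 bits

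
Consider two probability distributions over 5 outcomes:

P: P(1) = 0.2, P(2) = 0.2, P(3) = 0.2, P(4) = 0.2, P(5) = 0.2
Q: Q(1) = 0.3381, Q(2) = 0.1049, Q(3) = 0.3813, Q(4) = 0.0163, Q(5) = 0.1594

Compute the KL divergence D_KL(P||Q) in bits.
0.6374 bits

D_KL(P||Q) = Σ P(x) log₂(P(x)/Q(x))

Computing term by term:
  P(1)·log₂(P(1)/Q(1)) = 0.2·log₂(0.2/0.3381) = -0.15149
  P(2)·log₂(P(2)/Q(2)) = 0.2·log₂(0.2/0.1049) = 0.18620
  P(3)·log₂(P(3)/Q(3)) = 0.2·log₂(0.2/0.3813) = -0.18619
  P(4)·log₂(P(4)/Q(4)) = 0.2·log₂(0.2/0.0163) = 0.72341
  P(5)·log₂(P(5)/Q(5)) = 0.2·log₂(0.2/0.1594) = 0.06547

D_KL(P||Q) = -0.15149 + 0.18620 - 0.18619 + 0.72341 + 0.06547 = 0.63740 ≈ 0.6374 bits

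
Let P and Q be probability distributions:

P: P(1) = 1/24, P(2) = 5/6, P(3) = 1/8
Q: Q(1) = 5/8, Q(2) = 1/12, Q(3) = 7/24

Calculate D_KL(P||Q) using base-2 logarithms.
2.4527 bits

D_KL(P||Q) = Σ P(x) log₂(P(x)/Q(x))

Computing term by term:
  P(1)·log₂(P(1)/Q(1)) = (1/24)·log₂((1/24)/(5/8)) = -0.16279
  P(2)·log₂(P(2)/Q(2)) = (5/6)·log₂((5/6)/(1/12)) = 2.76827
  P(3)·log₂(P(3)/Q(3)) = (1/8)·log₂((1/8)/(7/24)) = -0.15280

D_KL(P||Q) = -0.16279 + 2.76827 - 0.15280 = 2.45268 ≈ 2.4527 bits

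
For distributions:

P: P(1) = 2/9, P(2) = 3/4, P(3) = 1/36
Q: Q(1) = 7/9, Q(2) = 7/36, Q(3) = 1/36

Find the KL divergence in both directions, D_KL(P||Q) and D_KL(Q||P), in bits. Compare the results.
D_KL(P||Q) = 1.0590 bits, D_KL(Q||P) = 1.0270 bits. D_KL(P||Q) is larger than D_KL(Q||P) by 0.0320 bits; the two directions differ.

D_KL(P||Q) = Σ P(x) log₂(P(x)/Q(x))

Computing term by term:
  P(1)·log₂(P(1)/Q(1)) = (2/9)·log₂((2/9)/(7/9)) = -0.40163
  P(2)·log₂(P(2)/Q(2)) = (3/4)·log₂((3/4)/(7/36)) = 1.46065
  P(3)·log₂(P(3)/Q(3)) = (1/36)·log₂((1/36)/(1/36)) = 0.00000

D_KL(P||Q) = -0.40163 + 1.46065 + 0.00000 = 1.05902 ≈ 1.0590 bits

D_KL(Q||P) = Σ Q(x) log₂(Q(x)/P(x))

Computing term by term:
  Q(1)·log₂(Q(1)/P(1)) = (7/9)·log₂((7/9)/(2/9)) = 1.40572
  Q(2)·log₂(Q(2)/P(2)) = (7/36)·log₂((7/36)/(3/4)) = -0.37869
  Q(3)·log₂(Q(3)/P(3)) = (1/36)·log₂((1/36)/(1/36)) = 0.00000

D_KL(Q||P) = 1.40572 - 0.37869 + 0.00000 = 1.02703 ≈ 1.0270 bits

These are NOT equal (difference: 0.0320 bits). KL divergence is asymmetric: D_KL(P||Q) ≠ D_KL(Q||P) in general.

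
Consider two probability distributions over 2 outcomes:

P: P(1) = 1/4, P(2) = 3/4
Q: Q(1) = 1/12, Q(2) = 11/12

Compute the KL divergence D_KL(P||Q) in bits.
0.1791 bits

D_KL(P||Q) = Σ P(x) log₂(P(x)/Q(x))

Computing term by term:
  P(1)·log₂(P(1)/Q(1)) = (1/4)·log₂((1/4)/(1/12)) = 0.39624
  P(2)·log₂(P(2)/Q(2)) = (3/4)·log₂((3/4)/(11/12)) = -0.21713

D_KL(P||Q) = 0.39624 - 0.21713 = 0.17911 ≈ 0.1791 bits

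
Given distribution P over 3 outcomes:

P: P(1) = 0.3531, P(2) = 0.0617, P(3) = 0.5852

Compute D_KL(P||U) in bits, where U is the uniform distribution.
0.3544 bits

U(i) = 1/3 for all i

D_KL(P||U) = Σ P(x) log₂(P(x) / (1/3))
           = Σ P(x) log₂(P(x)) + log₂(3)
           = log₂(3) - H(P)

H(P) = -Σ P(x) log₂(P(x)):
  -P(1)·log₂(P(1)) = -(0.3531)·log₂(0.3531) = 0.53030
  -P(2)·log₂(P(2)) = -(0.0617)·log₂(0.0617) = 0.24795
  -P(3)·log₂(P(3)) = -(0.5852)·log₂(0.5852) = 0.45236
H(P) = 0.53030 + 0.24795 + 0.45236 = 1.23061 bits

log₂(3) = 1.58496 bits

D_KL(P||U) = 1.58496 - 1.23061 = 0.35435 ≈ 0.3544 bits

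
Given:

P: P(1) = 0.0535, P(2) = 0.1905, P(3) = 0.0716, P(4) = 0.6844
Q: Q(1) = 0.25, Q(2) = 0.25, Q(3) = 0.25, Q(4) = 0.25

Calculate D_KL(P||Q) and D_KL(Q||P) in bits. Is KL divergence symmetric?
D_KL(P||Q) = 0.6715 bits, D_KL(Q||P) = 0.7419 bits. No, KL divergence is not symmetric.

D_KL(P||Q) = Σ P(x) log₂(P(x)/Q(x))

Computing term by term:
  P(1)·log₂(P(1)/Q(1)) = 0.0535·log₂(0.0535/0.25) = -0.11900
  P(2)·log₂(P(2)/Q(2)) = 0.1905·log₂(0.1905/0.25) = -0.07470
  P(3)·log₂(P(3)/Q(3)) = 0.0716·log₂(0.0716/0.25) = -0.12916
  P(4)·log₂(P(4)/Q(4)) = 0.6844·log₂(0.6844/0.25) = 0.99437

D_KL(P||Q) = -0.11900 - 0.07470 - 0.12916 + 0.99437 = 0.67151 ≈ 0.6715 bits

D_KL(Q||P) = Σ Q(x) log₂(Q(x)/P(x))

Computing term by term:
  Q(1)·log₂(Q(1)/P(1)) = 0.25·log₂(0.25/0.0535) = 0.55608
  Q(2)·log₂(Q(2)/P(2)) = 0.25·log₂(0.25/0.1905) = 0.09803
  Q(3)·log₂(Q(3)/P(3)) = 0.25·log₂(0.25/0.0716) = 0.45097
  Q(4)·log₂(Q(4)/P(4)) = 0.25·log₂(0.25/0.6844) = -0.36323

D_KL(Q||P) = 0.55608 + 0.09803 + 0.45097 - 0.36323 = 0.74185 ≈ 0.7419 bits

These are NOT equal (difference: 0.0704 bits). KL divergence is asymmetric: D_KL(P||Q) ≠ D_KL(Q||P) in general.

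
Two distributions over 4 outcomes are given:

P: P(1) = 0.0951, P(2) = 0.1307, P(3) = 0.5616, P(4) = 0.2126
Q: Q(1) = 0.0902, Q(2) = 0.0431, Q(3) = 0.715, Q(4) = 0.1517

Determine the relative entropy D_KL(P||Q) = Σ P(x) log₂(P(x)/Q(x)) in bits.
0.1243 bits

D_KL(P||Q) = Σ P(x) log₂(P(x)/Q(x))

Computing term by term:
  P(1)·log₂(P(1)/Q(1)) = 0.0951·log₂(0.0951/0.0902) = 0.00726
  P(2)·log₂(P(2)/Q(2)) = 0.1307·log₂(0.1307/0.0431) = 0.20919
  P(3)·log₂(P(3)/Q(3)) = 0.5616·log₂(0.5616/0.715) = -0.19566
  P(4)·log₂(P(4)/Q(4)) = 0.2126·log₂(0.2126/0.1517) = 0.10352

D_KL(P||Q) = 0.00726 + 0.20919 - 0.19566 + 0.10352 = 0.12431 ≈ 0.1243 bits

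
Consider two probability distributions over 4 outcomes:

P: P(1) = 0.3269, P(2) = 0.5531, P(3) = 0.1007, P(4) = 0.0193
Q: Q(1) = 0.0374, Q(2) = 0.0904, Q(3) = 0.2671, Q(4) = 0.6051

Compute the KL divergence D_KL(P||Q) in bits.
2.2301 bits

D_KL(P||Q) = Σ P(x) log₂(P(x)/Q(x))

Computing term by term:
  P(1)·log₂(P(1)/Q(1)) = 0.3269·log₂(0.3269/0.0374) = 1.02246
  P(2)·log₂(P(2)/Q(2)) = 0.5531·log₂(0.5531/0.0904) = 1.44533
  P(3)·log₂(P(3)/Q(3)) = 0.1007·log₂(0.1007/0.2671) = -0.14172
  P(4)·log₂(P(4)/Q(4)) = 0.0193·log₂(0.0193/0.6051) = -0.09593

D_KL(P||Q) = 1.02246 + 1.44533 - 0.14172 - 0.09593 = 2.23014 ≈ 2.2301 bits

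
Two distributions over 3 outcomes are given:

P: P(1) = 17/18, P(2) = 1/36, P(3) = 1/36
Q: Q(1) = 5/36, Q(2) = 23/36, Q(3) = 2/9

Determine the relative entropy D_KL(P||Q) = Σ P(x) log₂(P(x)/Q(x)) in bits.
2.4029 bits

D_KL(P||Q) = Σ P(x) log₂(P(x)/Q(x))

Computing term by term:
  P(1)·log₂(P(1)/Q(1)) = (17/18)·log₂((17/18)/(5/36)) = 2.61189
  P(2)·log₂(P(2)/Q(2)) = (1/36)·log₂((1/36)/(23/36)) = -0.12565
  P(3)·log₂(P(3)/Q(3)) = (1/36)·log₂((1/36)/(2/9)) = -0.08333

D_KL(P||Q) = 2.61189 - 0.12565 - 0.08333 = 2.40291 ≈ 2.4029 bits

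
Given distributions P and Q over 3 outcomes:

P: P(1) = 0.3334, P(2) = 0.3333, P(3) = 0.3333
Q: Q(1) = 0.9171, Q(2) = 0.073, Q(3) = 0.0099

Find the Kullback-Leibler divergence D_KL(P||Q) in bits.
1.9344 bits

D_KL(P||Q) = Σ P(x) log₂(P(x)/Q(x))

Computing term by term:
  P(1)·log₂(P(1)/Q(1)) = 0.3334·log₂(0.3334/0.9171) = -0.48671
  P(2)·log₂(P(2)/Q(2)) = 0.3333·log₂(0.3333/0.073) = 0.73021
  P(3)·log₂(P(3)/Q(3)) = 0.3333·log₂(0.3333/0.0099) = 1.69091

D_KL(P||Q) = -0.48671 + 0.73021 + 1.69091 = 1.93441 ≈ 1.9344 bits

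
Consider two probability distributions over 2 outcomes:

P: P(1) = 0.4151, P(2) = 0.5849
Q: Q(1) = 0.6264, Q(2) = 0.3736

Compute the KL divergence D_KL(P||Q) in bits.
0.1318 bits

D_KL(P||Q) = Σ P(x) log₂(P(x)/Q(x))

Computing term by term:
  P(1)·log₂(P(1)/Q(1)) = 0.4151·log₂(0.4151/0.6264) = -0.24641
  P(2)·log₂(P(2)/Q(2)) = 0.5849·log₂(0.5849/0.3736) = 0.37825

D_KL(P||Q) = -0.24641 + 0.37825 = 0.13184 ≈ 0.1318 bits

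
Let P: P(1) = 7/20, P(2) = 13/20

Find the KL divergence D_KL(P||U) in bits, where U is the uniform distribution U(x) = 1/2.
0.0659 bits

U(i) = 1/2 for all i

D_KL(P||U) = Σ P(x) log₂(P(x) / (1/2))
           = Σ P(x) log₂(P(x)) + log₂(2)
           = log₂(2) - H(P)

H(P) = -Σ P(x) log₂(P(x)):
  -P(1)·log₂(P(1)) = -(7/20)·log₂(7/20) = 0.53010
  -P(2)·log₂(P(2)) = -(13/20)·log₂(13/20) = 0.40397
H(P) = 0.53010 + 0.40397 = 0.93407 bits

log₂(2) = 1.00000 bits

D_KL(P||U) = 1.00000 - 0.93407 = 0.06593 ≈ 0.0659 bits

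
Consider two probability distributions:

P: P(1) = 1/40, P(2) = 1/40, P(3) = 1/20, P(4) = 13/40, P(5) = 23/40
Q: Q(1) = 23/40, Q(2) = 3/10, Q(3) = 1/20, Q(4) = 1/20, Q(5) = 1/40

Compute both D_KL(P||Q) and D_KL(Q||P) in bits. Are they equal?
D_KL(P||Q) = 3.2760 bits, D_KL(Q||P) = 3.4284 bits. No, they are not equal.

D_KL(P||Q) = Σ P(x) log₂(P(x)/Q(x))

Computing term by term:
  P(1)·log₂(P(1)/Q(1)) = (1/40)·log₂((1/40)/(23/40)) = -0.11309
  P(2)·log₂(P(2)/Q(2)) = (1/40)·log₂((1/40)/(3/10)) = -0.08962
  P(3)·log₂(P(3)/Q(3)) = (1/20)·log₂((1/20)/(1/20)) = 0.00000
  P(4)·log₂(P(4)/Q(4)) = (13/40)·log₂((13/40)/(1/20)) = 0.87764
  P(5)·log₂(P(5)/Q(5)) = (23/40)·log₂((23/40)/(1/40)) = 2.60105

D_KL(P||Q) = -0.11309 - 0.08962 + 0.00000 + 0.87764 + 2.60105 = 3.27598 ≈ 3.2760 bits

D_KL(Q||P) = Σ Q(x) log₂(Q(x)/P(x))

Computing term by term:
  Q(1)·log₂(Q(1)/P(1)) = (23/40)·log₂((23/40)/(1/40)) = 2.60105
  Q(2)·log₂(Q(2)/P(2)) = (3/10)·log₂((3/10)/(1/40)) = 1.07549
  Q(3)·log₂(Q(3)/P(3)) = (1/20)·log₂((1/20)/(1/20)) = 0.00000
  Q(4)·log₂(Q(4)/P(4)) = (1/20)·log₂((1/20)/(13/40)) = -0.13502
  Q(5)·log₂(Q(5)/P(5)) = (1/40)·log₂((1/40)/(23/40)) = -0.11309

D_KL(Q||P) = 2.60105 + 1.07549 + 0.00000 - 0.13502 - 0.11309 = 3.42843 ≈ 3.4284 bits

These are NOT equal (difference: 0.1524 bits). KL divergence is asymmetric: D_KL(P||Q) ≠ D_KL(Q||P) in general.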